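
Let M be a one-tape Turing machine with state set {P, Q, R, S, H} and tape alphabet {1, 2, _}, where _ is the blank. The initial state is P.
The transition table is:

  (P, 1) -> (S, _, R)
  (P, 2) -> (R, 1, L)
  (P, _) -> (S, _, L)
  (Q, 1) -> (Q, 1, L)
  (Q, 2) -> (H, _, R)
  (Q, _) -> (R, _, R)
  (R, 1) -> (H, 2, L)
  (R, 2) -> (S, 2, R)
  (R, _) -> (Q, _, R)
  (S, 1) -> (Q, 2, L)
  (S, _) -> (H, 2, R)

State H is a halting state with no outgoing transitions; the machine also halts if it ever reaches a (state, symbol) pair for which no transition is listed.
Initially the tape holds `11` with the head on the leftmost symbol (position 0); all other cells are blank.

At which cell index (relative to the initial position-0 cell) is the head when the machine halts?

state=P head=0 tape=[1]1__   (P,1)→(S,_,R)
state=S head=1 tape=_[1]__   (S,1)→(Q,2,L)
state=Q head=0 tape=[_]2__   (Q,_)→(R,_,R)
state=R head=1 tape=_[2]__   (R,2)→(S,2,R)
state=S head=2 tape=_2[_]_   (S,_)→(H,2,R)
state=H head=3 tape=_22[_]
At halt the head is at cell 3.

3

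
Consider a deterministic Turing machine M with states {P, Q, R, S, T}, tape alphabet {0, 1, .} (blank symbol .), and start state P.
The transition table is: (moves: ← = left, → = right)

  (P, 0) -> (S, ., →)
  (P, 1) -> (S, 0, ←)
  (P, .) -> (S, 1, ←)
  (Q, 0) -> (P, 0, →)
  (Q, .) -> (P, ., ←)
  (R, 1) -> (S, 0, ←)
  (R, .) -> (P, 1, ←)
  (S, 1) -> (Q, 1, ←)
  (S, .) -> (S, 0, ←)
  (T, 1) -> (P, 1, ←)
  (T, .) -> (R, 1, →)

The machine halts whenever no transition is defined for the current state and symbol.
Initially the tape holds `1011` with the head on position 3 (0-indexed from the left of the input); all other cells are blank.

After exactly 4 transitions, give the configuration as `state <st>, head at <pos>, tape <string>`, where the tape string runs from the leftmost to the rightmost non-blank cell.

P | 101[1]   read 1 → write 0, move ←, go to S
S | 10[1]0   read 1 → write 1, move ←, go to Q
Q | 1[0]10   read 0 → write 0, move →, go to P
P | 10[1]0   read 1 → write 0, move ←, go to S
S | 1[0]00
After 4 steps: state S, head at 1, tape 1000.

state S, head at 1, tape 1000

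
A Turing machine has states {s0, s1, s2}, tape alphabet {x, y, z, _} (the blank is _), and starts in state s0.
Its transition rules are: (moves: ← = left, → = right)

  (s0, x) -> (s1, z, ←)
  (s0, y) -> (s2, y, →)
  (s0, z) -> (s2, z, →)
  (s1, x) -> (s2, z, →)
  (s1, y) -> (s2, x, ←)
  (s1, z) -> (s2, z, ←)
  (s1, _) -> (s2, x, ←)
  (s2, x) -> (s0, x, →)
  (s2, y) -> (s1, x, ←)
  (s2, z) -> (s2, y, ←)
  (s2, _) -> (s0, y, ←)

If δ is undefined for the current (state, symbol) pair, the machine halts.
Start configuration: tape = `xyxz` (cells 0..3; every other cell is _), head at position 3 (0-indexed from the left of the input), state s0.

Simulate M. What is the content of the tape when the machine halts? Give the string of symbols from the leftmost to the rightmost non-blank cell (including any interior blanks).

xyxzx

state=s0 head=3 tape=xyx[z]__   (s0,z)→(s2,z,→)
state=s2 head=4 tape=xyxz[_]_   (s2,_)→(s0,y,←)
state=s0 head=3 tape=xyx[z]y_   (s0,z)→(s2,z,→)
state=s2 head=4 tape=xyxz[y]_   (s2,y)→(s1,x,←)
state=s1 head=3 tape=xyx[z]x_   (s1,z)→(s2,z,←)
state=s2 head=2 tape=xy[x]zx_   (s2,x)→(s0,x,→)
state=s0 head=3 tape=xyx[z]x_   (s0,z)→(s2,z,→)
state=s2 head=4 tape=xyxz[x]_   (s2,x)→(s0,x,→)
state=s0 head=5 tape=xyxzx[_]
The non-blank tape span at halt is xyxzx.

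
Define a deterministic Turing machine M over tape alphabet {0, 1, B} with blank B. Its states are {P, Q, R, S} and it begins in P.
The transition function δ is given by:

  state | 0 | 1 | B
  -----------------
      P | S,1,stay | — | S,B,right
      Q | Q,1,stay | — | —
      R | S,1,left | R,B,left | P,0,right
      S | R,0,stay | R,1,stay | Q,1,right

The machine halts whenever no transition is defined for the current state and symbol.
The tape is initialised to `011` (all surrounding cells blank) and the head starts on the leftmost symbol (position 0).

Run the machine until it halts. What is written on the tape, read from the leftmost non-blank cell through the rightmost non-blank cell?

state=P head=0 tape=B[0]11BB   (P,0)→(S,1,stay)
state=S head=0 tape=B[1]11BB   (S,1)→(R,1,stay)
state=R head=0 tape=B[1]11BB   (R,1)→(R,B,left)
state=R head=-1 tape=[B]B11BB   (R,B)→(P,0,right)
state=P head=0 tape=0[B]11BB   (P,B)→(S,B,right)
state=S head=1 tape=0B[1]1BB   (S,1)→(R,1,stay)
state=R head=1 tape=0B[1]1BB   (R,1)→(R,B,left)
state=R head=0 tape=0[B]B1BB   (R,B)→(P,0,right)
state=P head=1 tape=00[B]1BB   (P,B)→(S,B,right)
state=S head=2 tape=00B[1]BB   (S,1)→(R,1,stay)
state=R head=2 tape=00B[1]BB   (R,1)→(R,B,left)
state=R head=1 tape=00[B]BBB   (R,B)→(P,0,right)
state=P head=2 tape=000[B]BB   (P,B)→(S,B,right)
state=S head=3 tape=000B[B]B   (S,B)→(Q,1,right)
state=Q head=4 tape=000B1[B]
The non-blank tape span at halt is 000B1.

000B1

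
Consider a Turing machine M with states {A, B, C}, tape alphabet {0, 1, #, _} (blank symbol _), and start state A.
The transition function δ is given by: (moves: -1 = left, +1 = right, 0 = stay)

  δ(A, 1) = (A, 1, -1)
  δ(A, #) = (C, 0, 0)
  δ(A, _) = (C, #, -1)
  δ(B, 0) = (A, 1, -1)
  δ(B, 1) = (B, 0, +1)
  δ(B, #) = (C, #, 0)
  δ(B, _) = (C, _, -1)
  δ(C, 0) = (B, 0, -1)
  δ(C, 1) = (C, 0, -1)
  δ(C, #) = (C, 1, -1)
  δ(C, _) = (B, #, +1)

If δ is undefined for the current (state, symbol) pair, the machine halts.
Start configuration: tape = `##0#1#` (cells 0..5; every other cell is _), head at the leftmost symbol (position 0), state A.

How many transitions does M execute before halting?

A | ____[#]#0#1#   read # → write 0, move 0, go to C
C | ____[0]#0#1#   read 0 → write 0, move -1, go to B
B | ___[_]0#0#1#   read _ → write _, move -1, go to C
C | __[_]_0#0#1#   read _ → write #, move +1, go to B
B | __#[_]0#0#1#   read _ → write _, move -1, go to C
C | __[#]_0#0#1#   read # → write 1, move -1, go to C
C | _[_]1_0#0#1#   read _ → write #, move +1, go to B
B | _#[1]_0#0#1#   read 1 → write 0, move +1, go to B
B | _#0[_]0#0#1#   read _ → write _, move -1, go to C
C | _#[0]_0#0#1#   read 0 → write 0, move -1, go to B
B | _[#]0_0#0#1#   read # → write #, move 0, go to C
C | _[#]0_0#0#1#   read # → write 1, move -1, go to C
C | [_]10_0#0#1#   read _ → write #, move +1, go to B
B | #[1]0_0#0#1#   read 1 → write 0, move +1, go to B
B | #0[0]_0#0#1#   read 0 → write 1, move -1, go to A
A | #[0]1_0#0#1#
M halts after 15 transitions.

15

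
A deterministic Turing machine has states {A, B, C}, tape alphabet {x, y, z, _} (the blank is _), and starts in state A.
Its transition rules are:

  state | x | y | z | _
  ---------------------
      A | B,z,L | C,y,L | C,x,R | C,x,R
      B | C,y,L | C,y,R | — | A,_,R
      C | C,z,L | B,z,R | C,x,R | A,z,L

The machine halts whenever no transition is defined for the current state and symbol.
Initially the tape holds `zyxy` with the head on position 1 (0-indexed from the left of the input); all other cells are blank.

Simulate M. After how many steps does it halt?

state=A head=1 tape=z[y]xy_   (A,y)→(C,y,L)
state=C head=0 tape=[z]yxy_   (C,z)→(C,x,R)
state=C head=1 tape=x[y]xy_   (C,y)→(B,z,R)
state=B head=2 tape=xz[x]y_   (B,x)→(C,y,L)
state=C head=1 tape=x[z]yy_   (C,z)→(C,x,R)
state=C head=2 tape=xx[y]y_   (C,y)→(B,z,R)
state=B head=3 tape=xxz[y]_   (B,y)→(C,y,R)
state=C head=4 tape=xxzy[_]   (C,_)→(A,z,L)
state=A head=3 tape=xxz[y]z   (A,y)→(C,y,L)
state=C head=2 tape=xx[z]yz   (C,z)→(C,x,R)
state=C head=3 tape=xxx[y]z   (C,y)→(B,z,R)
state=B head=4 tape=xxxz[z]
M halts after 11 transitions.

11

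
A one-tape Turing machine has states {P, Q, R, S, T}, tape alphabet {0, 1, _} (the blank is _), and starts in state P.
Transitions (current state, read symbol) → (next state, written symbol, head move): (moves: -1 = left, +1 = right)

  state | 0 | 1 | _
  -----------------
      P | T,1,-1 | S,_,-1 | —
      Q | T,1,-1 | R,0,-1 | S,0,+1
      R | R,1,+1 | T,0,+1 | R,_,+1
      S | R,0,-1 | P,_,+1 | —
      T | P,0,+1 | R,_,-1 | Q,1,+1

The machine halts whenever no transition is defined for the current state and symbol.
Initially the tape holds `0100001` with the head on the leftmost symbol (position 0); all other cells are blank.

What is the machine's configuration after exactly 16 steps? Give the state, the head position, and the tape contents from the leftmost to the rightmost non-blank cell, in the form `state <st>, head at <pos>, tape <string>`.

state Q, head at 8, tape 11_111101

P | _[0]100001__   read 0 → write 1, move -1, go to T
T | [_]1100001__   read _ → write 1, move +1, go to Q
Q | 1[1]100001__   read 1 → write 0, move -1, go to R
R | [1]0100001__   read 1 → write 0, move +1, go to T
T | 0[0]100001__   read 0 → write 0, move +1, go to P
P | 00[1]00001__   read 1 → write _, move -1, go to S
S | 0[0]_00001__   read 0 → write 0, move -1, go to R
R | [0]0_00001__   read 0 → write 1, move +1, go to R
R | 1[0]_00001__   read 0 → write 1, move +1, go to R
R | 11[_]00001__   read _ → write _, move +1, go to R
R | 11_[0]0001__   read 0 → write 1, move +1, go to R
R | 11_1[0]001__   read 0 → write 1, move +1, go to R
R | 11_11[0]01__   read 0 → write 1, move +1, go to R
R | 11_111[0]1__   read 0 → write 1, move +1, go to R
R | 11_1111[1]__   read 1 → write 0, move +1, go to T
T | 11_11110[_]_   read _ → write 1, move +1, go to Q
Q | 11_111101[_]
After 16 steps: state Q, head at 8, tape 11_111101.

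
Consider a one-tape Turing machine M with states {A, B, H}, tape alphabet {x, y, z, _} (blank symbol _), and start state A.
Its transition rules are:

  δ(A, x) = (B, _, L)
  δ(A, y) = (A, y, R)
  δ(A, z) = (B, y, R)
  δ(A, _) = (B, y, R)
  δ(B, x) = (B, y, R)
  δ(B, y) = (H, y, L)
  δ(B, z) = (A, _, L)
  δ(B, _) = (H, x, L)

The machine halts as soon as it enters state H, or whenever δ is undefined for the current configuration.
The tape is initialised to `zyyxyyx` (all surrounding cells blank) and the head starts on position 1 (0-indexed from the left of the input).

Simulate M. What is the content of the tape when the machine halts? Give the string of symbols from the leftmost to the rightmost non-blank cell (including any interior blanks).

A | z[y]yxyyx   read y → write y, move R, go to A
A | zy[y]xyyx   read y → write y, move R, go to A
A | zyy[x]yyx   read x → write _, move L, go to B
B | zy[y]_yyx   read y → write y, move L, go to H
H | z[y]y_yyx
The non-blank tape span at halt is zyy_yyx.

zyy_yyx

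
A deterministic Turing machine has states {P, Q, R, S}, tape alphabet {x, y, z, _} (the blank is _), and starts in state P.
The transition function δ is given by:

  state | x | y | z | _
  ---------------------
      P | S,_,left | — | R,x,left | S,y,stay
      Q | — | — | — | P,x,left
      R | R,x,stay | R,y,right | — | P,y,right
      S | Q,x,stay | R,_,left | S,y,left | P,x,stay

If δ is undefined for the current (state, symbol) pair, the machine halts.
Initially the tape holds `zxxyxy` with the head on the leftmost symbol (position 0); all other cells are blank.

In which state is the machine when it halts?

P | __[z]xxyxy   read z → write x, move left, go to R
R | _[_]xxxyxy   read _ → write y, move right, go to P
P | _y[x]xxyxy   read x → write _, move left, go to S
S | _[y]_xxyxy   read y → write _, move left, go to R
R | [_]__xxyxy   read _ → write y, move right, go to P
P | y[_]_xxyxy   read _ → write y, move stay, go to S
S | y[y]_xxyxy   read y → write _, move left, go to R
R | [y]__xxyxy   read y → write y, move right, go to R
R | y[_]_xxyxy   read _ → write y, move right, go to P
P | yy[_]xxyxy   read _ → write y, move stay, go to S
S | yy[y]xxyxy   read y → write _, move left, go to R
R | y[y]_xxyxy   read y → write y, move right, go to R
R | yy[_]xxyxy   read _ → write y, move right, go to P
P | yyy[x]xyxy   read x → write _, move left, go to S
S | yy[y]_xyxy   read y → write _, move left, go to R
R | y[y]__xyxy   read y → write y, move right, go to R
R | yy[_]_xyxy   read _ → write y, move right, go to P
P | yyy[_]xyxy   read _ → write y, move stay, go to S
S | yyy[y]xyxy   read y → write _, move left, go to R
R | yy[y]_xyxy   read y → write y, move right, go to R
R | yyy[_]xyxy   read _ → write y, move right, go to P
P | yyyy[x]yxy   read x → write _, move left, go to S
S | yyy[y]_yxy   read y → write _, move left, go to R
R | yy[y]__yxy   read y → write y, move right, go to R
R | yyy[_]_yxy   read _ → write y, move right, go to P
P | yyyy[_]yxy   read _ → write y, move stay, go to S
S | yyyy[y]yxy   read y → write _, move left, go to R
R | yyy[y]_yxy   read y → write y, move right, go to R
R | yyyy[_]yxy   read _ → write y, move right, go to P
P | yyyyy[y]xy
No transition is defined for (P, y); M halts in state P.

P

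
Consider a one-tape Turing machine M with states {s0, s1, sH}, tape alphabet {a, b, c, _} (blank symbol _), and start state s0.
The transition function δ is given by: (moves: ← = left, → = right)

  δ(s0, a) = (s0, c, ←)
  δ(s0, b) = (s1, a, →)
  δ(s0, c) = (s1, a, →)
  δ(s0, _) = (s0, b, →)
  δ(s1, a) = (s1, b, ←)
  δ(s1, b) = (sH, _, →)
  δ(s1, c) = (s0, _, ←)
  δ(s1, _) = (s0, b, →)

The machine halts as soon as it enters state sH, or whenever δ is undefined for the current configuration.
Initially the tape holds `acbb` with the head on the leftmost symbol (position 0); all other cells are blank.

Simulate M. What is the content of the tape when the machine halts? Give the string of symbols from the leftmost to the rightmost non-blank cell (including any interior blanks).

babba

s0 | __[a]cbb_   read a → write c, move ←, go to s0
s0 | _[_]ccbb_   read _ → write b, move →, go to s0
s0 | _b[c]cbb_   read c → write a, move →, go to s1
s1 | _ba[c]bb_   read c → write _, move ←, go to s0
s0 | _b[a]_bb_   read a → write c, move ←, go to s0
s0 | _[b]c_bb_   read b → write a, move →, go to s1
s1 | _a[c]_bb_   read c → write _, move ←, go to s0
s0 | _[a]__bb_   read a → write c, move ←, go to s0
s0 | [_]c__bb_   read _ → write b, move →, go to s0
s0 | b[c]__bb_   read c → write a, move →, go to s1
s1 | ba[_]_bb_   read _ → write b, move →, go to s0
s0 | bab[_]bb_   read _ → write b, move →, go to s0
s0 | babb[b]b_   read b → write a, move →, go to s1
s1 | babba[b]_   read b → write _, move →, go to sH
sH | babba_[_]
The non-blank tape span at halt is babba.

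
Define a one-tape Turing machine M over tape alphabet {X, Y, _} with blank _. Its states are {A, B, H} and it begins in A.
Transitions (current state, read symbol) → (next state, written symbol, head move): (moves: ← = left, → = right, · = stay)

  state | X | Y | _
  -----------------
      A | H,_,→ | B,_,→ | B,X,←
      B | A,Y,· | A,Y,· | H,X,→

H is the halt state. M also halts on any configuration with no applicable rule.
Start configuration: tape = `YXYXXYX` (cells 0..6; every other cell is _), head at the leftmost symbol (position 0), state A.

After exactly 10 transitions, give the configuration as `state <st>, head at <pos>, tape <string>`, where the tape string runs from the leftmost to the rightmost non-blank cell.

state A, head at 5, tape YX

A | [Y]XYXXYX   read Y → write _, move →, go to B
B | _[X]YXXYX   read X → write Y, move ·, go to A
A | _[Y]YXXYX   read Y → write _, move →, go to B
B | __[Y]XXYX   read Y → write Y, move ·, go to A
A | __[Y]XXYX   read Y → write _, move →, go to B
B | ___[X]XYX   read X → write Y, move ·, go to A
A | ___[Y]XYX   read Y → write _, move →, go to B
B | ____[X]YX   read X → write Y, move ·, go to A
A | ____[Y]YX   read Y → write _, move →, go to B
B | _____[Y]X   read Y → write Y, move ·, go to A
A | _____[Y]X
After 10 steps: state A, head at 5, tape YX.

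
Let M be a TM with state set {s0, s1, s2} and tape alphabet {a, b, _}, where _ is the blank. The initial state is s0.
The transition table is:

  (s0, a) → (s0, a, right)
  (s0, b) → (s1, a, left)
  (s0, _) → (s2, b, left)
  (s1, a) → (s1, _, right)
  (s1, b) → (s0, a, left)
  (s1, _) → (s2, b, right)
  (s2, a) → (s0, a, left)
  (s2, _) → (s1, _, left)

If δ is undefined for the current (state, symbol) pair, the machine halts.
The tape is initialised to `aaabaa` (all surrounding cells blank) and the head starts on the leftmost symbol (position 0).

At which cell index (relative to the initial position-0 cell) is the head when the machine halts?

5

s0 | [a]aabaa__   read a → write a, move right, go to s0
s0 | a[a]abaa__   read a → write a, move right, go to s0
s0 | aa[a]baa__   read a → write a, move right, go to s0
s0 | aaa[b]aa__   read b → write a, move left, go to s1
s1 | aa[a]aaa__   read a → write _, move right, go to s1
s1 | aa_[a]aa__   read a → write _, move right, go to s1
s1 | aa__[a]a__   read a → write _, move right, go to s1
s1 | aa___[a]__   read a → write _, move right, go to s1
s1 | aa____[_]_   read _ → write b, move right, go to s2
s2 | aa____b[_]   read _ → write _, move left, go to s1
s1 | aa____[b]_   read b → write a, move left, go to s0
s0 | aa___[_]a_   read _ → write b, move left, go to s2
s2 | aa__[_]ba_   read _ → write _, move left, go to s1
s1 | aa_[_]_ba_   read _ → write b, move right, go to s2
s2 | aa_b[_]ba_   read _ → write _, move left, go to s1
s1 | aa_[b]_ba_   read b → write a, move left, go to s0
s0 | aa[_]a_ba_   read _ → write b, move left, go to s2
s2 | a[a]ba_ba_   read a → write a, move left, go to s0
s0 | [a]aba_ba_   read a → write a, move right, go to s0
s0 | a[a]ba_ba_   read a → write a, move right, go to s0
s0 | aa[b]a_ba_   read b → write a, move left, go to s1
s1 | a[a]aa_ba_   read a → write _, move right, go to s1
s1 | a_[a]a_ba_   read a → write _, move right, go to s1
s1 | a__[a]_ba_   read a → write _, move right, go to s1
s1 | a___[_]ba_   read _ → write b, move right, go to s2
s2 | a___b[b]a_
At halt the head is at cell 5.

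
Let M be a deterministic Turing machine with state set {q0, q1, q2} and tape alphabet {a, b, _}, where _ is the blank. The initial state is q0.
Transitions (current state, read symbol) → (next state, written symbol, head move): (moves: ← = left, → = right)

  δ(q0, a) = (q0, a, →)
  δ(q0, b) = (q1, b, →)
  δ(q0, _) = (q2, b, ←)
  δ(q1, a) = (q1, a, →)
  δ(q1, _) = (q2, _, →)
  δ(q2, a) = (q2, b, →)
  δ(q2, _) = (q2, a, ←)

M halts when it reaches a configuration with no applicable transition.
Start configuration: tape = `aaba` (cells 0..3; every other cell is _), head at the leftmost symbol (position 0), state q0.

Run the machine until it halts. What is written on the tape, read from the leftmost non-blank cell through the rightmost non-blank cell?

aabbbba

state=q0 head=0 tape=[a]aba___   (q0,a)→(q0,a,→)
state=q0 head=1 tape=a[a]ba___   (q0,a)→(q0,a,→)
state=q0 head=2 tape=aa[b]a___   (q0,b)→(q1,b,→)
state=q1 head=3 tape=aab[a]___   (q1,a)→(q1,a,→)
state=q1 head=4 tape=aaba[_]__   (q1,_)→(q2,_,→)
state=q2 head=5 tape=aaba_[_]_   (q2,_)→(q2,a,←)
state=q2 head=4 tape=aaba[_]a_   (q2,_)→(q2,a,←)
state=q2 head=3 tape=aab[a]aa_   (q2,a)→(q2,b,→)
state=q2 head=4 tape=aabb[a]a_   (q2,a)→(q2,b,→)
state=q2 head=5 tape=aabbb[a]_   (q2,a)→(q2,b,→)
state=q2 head=6 tape=aabbbb[_]   (q2,_)→(q2,a,←)
state=q2 head=5 tape=aabbb[b]a
The non-blank tape span at halt is aabbbba.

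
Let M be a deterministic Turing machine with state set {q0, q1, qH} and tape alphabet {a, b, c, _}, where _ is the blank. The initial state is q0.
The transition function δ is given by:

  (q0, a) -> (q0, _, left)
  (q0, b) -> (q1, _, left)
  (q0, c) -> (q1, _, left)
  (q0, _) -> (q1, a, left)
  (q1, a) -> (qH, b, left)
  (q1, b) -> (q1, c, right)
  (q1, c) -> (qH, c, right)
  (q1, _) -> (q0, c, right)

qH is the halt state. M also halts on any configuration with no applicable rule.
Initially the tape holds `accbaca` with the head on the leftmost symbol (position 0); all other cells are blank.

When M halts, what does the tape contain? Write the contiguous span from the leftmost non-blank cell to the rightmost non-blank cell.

ca__ccbaca

state=q0 head=0 tape=___[a]ccbaca   (q0,a)→(q0,_,left)
state=q0 head=-1 tape=__[_]_ccbaca   (q0,_)→(q1,a,left)
state=q1 head=-2 tape=_[_]a_ccbaca   (q1,_)→(q0,c,right)
state=q0 head=-1 tape=_c[a]_ccbaca   (q0,a)→(q0,_,left)
state=q0 head=-2 tape=_[c]__ccbaca   (q0,c)→(q1,_,left)
state=q1 head=-3 tape=[_]___ccbaca   (q1,_)→(q0,c,right)
state=q0 head=-2 tape=c[_]__ccbaca   (q0,_)→(q1,a,left)
state=q1 head=-3 tape=[c]a__ccbaca   (q1,c)→(qH,c,right)
state=qH head=-2 tape=c[a]__ccbaca
The non-blank tape span at halt is ca__ccbaca.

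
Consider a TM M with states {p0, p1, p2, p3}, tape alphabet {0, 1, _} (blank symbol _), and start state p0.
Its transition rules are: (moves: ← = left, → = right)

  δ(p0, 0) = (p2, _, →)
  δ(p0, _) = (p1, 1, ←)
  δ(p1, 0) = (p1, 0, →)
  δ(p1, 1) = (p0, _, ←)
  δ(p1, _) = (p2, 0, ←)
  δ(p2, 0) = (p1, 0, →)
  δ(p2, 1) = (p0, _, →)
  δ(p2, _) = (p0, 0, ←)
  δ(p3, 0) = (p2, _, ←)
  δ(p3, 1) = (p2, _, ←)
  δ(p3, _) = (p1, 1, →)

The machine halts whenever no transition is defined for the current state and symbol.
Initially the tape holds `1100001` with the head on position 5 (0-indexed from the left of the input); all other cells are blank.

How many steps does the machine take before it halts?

35

state=p0 head=5 tape=11000[0]1_   (p0,0)→(p2,_,→)
state=p2 head=6 tape=11000_[1]_   (p2,1)→(p0,_,→)
state=p0 head=7 tape=11000__[_]   (p0,_)→(p1,1,←)
state=p1 head=6 tape=11000_[_]1   (p1,_)→(p2,0,←)
state=p2 head=5 tape=11000[_]01   (p2,_)→(p0,0,←)
state=p0 head=4 tape=1100[0]001   (p0,0)→(p2,_,→)
state=p2 head=5 tape=1100_[0]01   (p2,0)→(p1,0,→)
state=p1 head=6 tape=1100_0[0]1   (p1,0)→(p1,0,→)
state=p1 head=7 tape=1100_00[1]   (p1,1)→(p0,_,←)
state=p0 head=6 tape=1100_0[0]_   (p0,0)→(p2,_,→)
state=p2 head=7 tape=1100_0_[_]   (p2,_)→(p0,0,←)
state=p0 head=6 tape=1100_0[_]0   (p0,_)→(p1,1,←)
state=p1 head=5 tape=1100_[0]10   (p1,0)→(p1,0,→)
state=p1 head=6 tape=1100_0[1]0   (p1,1)→(p0,_,←)
state=p0 head=5 tape=1100_[0]_0   (p0,0)→(p2,_,→)
state=p2 head=6 tape=1100__[_]0   (p2,_)→(p0,0,←)
state=p0 head=5 tape=1100_[_]00   (p0,_)→(p1,1,←)
state=p1 head=4 tape=1100[_]100   (p1,_)→(p2,0,←)
state=p2 head=3 tape=110[0]0100   (p2,0)→(p1,0,→)
state=p1 head=4 tape=1100[0]100   (p1,0)→(p1,0,→)
state=p1 head=5 tape=11000[1]00   (p1,1)→(p0,_,←)
state=p0 head=4 tape=1100[0]_00   (p0,0)→(p2,_,→)
state=p2 head=5 tape=1100_[_]00   (p2,_)→(p0,0,←)
state=p0 head=4 tape=1100[_]000   (p0,_)→(p1,1,←)
state=p1 head=3 tape=110[0]1000   (p1,0)→(p1,0,→)
state=p1 head=4 tape=1100[1]000   (p1,1)→(p0,_,←)
state=p0 head=3 tape=110[0]_000   (p0,0)→(p2,_,→)
state=p2 head=4 tape=110_[_]000   (p2,_)→(p0,0,←)
state=p0 head=3 tape=110[_]0000   (p0,_)→(p1,1,←)
state=p1 head=2 tape=11[0]10000   (p1,0)→(p1,0,→)
state=p1 head=3 tape=110[1]0000   (p1,1)→(p0,_,←)
state=p0 head=2 tape=11[0]_0000   (p0,0)→(p2,_,→)
state=p2 head=3 tape=11_[_]0000   (p2,_)→(p0,0,←)
state=p0 head=2 tape=11[_]00000   (p0,_)→(p1,1,←)
state=p1 head=1 tape=1[1]100000   (p1,1)→(p0,_,←)
state=p0 head=0 tape=[1]_100000
M halts after 35 transitions.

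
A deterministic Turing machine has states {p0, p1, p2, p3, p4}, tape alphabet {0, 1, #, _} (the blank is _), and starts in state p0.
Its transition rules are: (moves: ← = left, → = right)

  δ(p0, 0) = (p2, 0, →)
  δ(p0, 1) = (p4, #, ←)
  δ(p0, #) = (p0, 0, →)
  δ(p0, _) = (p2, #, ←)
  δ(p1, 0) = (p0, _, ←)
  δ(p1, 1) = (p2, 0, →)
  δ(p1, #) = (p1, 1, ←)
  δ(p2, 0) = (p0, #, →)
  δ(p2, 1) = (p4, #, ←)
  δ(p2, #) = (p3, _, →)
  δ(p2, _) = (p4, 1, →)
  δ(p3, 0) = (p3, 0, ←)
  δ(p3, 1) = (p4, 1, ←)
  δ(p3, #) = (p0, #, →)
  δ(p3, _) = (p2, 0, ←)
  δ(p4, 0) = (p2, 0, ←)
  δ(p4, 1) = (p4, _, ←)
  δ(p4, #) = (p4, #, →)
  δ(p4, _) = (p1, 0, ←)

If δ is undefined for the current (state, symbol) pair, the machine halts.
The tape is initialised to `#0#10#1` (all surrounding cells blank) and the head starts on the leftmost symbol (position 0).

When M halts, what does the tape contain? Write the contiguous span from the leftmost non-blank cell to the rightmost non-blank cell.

state=p0 head=0 tape=___[#]0#10#1   (p0,#)→(p0,0,→)
state=p0 head=1 tape=___0[0]#10#1   (p0,0)→(p2,0,→)
state=p2 head=2 tape=___00[#]10#1   (p2,#)→(p3,_,→)
state=p3 head=3 tape=___00_[1]0#1   (p3,1)→(p4,1,←)
state=p4 head=2 tape=___00[_]10#1   (p4,_)→(p1,0,←)
state=p1 head=1 tape=___0[0]010#1   (p1,0)→(p0,_,←)
state=p0 head=0 tape=___[0]_010#1   (p0,0)→(p2,0,→)
state=p2 head=1 tape=___0[_]010#1   (p2,_)→(p4,1,→)
state=p4 head=2 tape=___01[0]10#1   (p4,0)→(p2,0,←)
state=p2 head=1 tape=___0[1]010#1   (p2,1)→(p4,#,←)
state=p4 head=0 tape=___[0]#010#1   (p4,0)→(p2,0,←)
state=p2 head=-1 tape=__[_]0#010#1   (p2,_)→(p4,1,→)
state=p4 head=0 tape=__1[0]#010#1   (p4,0)→(p2,0,←)
state=p2 head=-1 tape=__[1]0#010#1   (p2,1)→(p4,#,←)
state=p4 head=-2 tape=_[_]#0#010#1   (p4,_)→(p1,0,←)
state=p1 head=-3 tape=[_]0#0#010#1
The non-blank tape span at halt is 0#0#010#1.

0#0#010#1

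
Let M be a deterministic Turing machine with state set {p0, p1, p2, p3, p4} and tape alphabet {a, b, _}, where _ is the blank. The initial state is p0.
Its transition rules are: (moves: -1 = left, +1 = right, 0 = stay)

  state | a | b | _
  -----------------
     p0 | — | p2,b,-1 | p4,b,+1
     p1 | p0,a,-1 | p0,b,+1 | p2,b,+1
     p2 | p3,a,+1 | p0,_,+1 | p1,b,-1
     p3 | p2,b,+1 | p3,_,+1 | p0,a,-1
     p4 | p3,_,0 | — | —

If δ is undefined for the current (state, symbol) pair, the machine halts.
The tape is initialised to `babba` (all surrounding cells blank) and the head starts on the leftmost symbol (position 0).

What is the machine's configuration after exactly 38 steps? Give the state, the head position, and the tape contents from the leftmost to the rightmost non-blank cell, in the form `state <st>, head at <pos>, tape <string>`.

state p1, head at -6, tape bbbbbbabba

state=p0 head=0 tape=______[b]abba   (p0,b)→(p2,b,-1)
state=p2 head=-1 tape=_____[_]babba   (p2,_)→(p1,b,-1)
state=p1 head=-2 tape=____[_]bbabba   (p1,_)→(p2,b,+1)
state=p2 head=-1 tape=____b[b]babba   (p2,b)→(p0,_,+1)
state=p0 head=0 tape=____b_[b]abba   (p0,b)→(p2,b,-1)
state=p2 head=-1 tape=____b[_]babba   (p2,_)→(p1,b,-1)
state=p1 head=-2 tape=____[b]bbabba   (p1,b)→(p0,b,+1)
state=p0 head=-1 tape=____b[b]babba   (p0,b)→(p2,b,-1)
state=p2 head=-2 tape=____[b]bbabba   (p2,b)→(p0,_,+1)
state=p0 head=-1 tape=_____[b]babba   (p0,b)→(p2,b,-1)
state=p2 head=-2 tape=____[_]bbabba   (p2,_)→(p1,b,-1)
state=p1 head=-3 tape=___[_]bbbabba   (p1,_)→(p2,b,+1)
state=p2 head=-2 tape=___b[b]bbabba   (p2,b)→(p0,_,+1)
state=p0 head=-1 tape=___b_[b]babba   (p0,b)→(p2,b,-1)
state=p2 head=-2 tape=___b[_]bbabba   (p2,_)→(p1,b,-1)
state=p1 head=-3 tape=___[b]bbbabba   (p1,b)→(p0,b,+1)
state=p0 head=-2 tape=___b[b]bbabba   (p0,b)→(p2,b,-1)
state=p2 head=-3 tape=___[b]bbbabba   (p2,b)→(p0,_,+1)
state=p0 head=-2 tape=____[b]bbabba   (p0,b)→(p2,b,-1)
state=p2 head=-3 tape=___[_]bbbabba   (p2,_)→(p1,b,-1)
state=p1 head=-4 tape=__[_]bbbbabba   (p1,_)→(p2,b,+1)
state=p2 head=-3 tape=__b[b]bbbabba   (p2,b)→(p0,_,+1)
state=p0 head=-2 tape=__b_[b]bbabba   (p0,b)→(p2,b,-1)
state=p2 head=-3 tape=__b[_]bbbabba   (p2,_)→(p1,b,-1)
state=p1 head=-4 tape=__[b]bbbbabba   (p1,b)→(p0,b,+1)
state=p0 head=-3 tape=__b[b]bbbabba   (p0,b)→(p2,b,-1)
state=p2 head=-4 tape=__[b]bbbbabba   (p2,b)→(p0,_,+1)
state=p0 head=-3 tape=___[b]bbbabba   (p0,b)→(p2,b,-1)
state=p2 head=-4 tape=__[_]bbbbabba   (p2,_)→(p1,b,-1)
state=p1 head=-5 tape=_[_]bbbbbabba   (p1,_)→(p2,b,+1)
state=p2 head=-4 tape=_b[b]bbbbabba   (p2,b)→(p0,_,+1)
state=p0 head=-3 tape=_b_[b]bbbabba   (p0,b)→(p2,b,-1)
state=p2 head=-4 tape=_b[_]bbbbabba   (p2,_)→(p1,b,-1)
state=p1 head=-5 tape=_[b]bbbbbabba   (p1,b)→(p0,b,+1)
state=p0 head=-4 tape=_b[b]bbbbabba   (p0,b)→(p2,b,-1)
state=p2 head=-5 tape=_[b]bbbbbabba   (p2,b)→(p0,_,+1)
state=p0 head=-4 tape=__[b]bbbbabba   (p0,b)→(p2,b,-1)
state=p2 head=-5 tape=_[_]bbbbbabba   (p2,_)→(p1,b,-1)
state=p1 head=-6 tape=[_]bbbbbbabba
After 38 steps: state p1, head at -6, tape bbbbbbabba.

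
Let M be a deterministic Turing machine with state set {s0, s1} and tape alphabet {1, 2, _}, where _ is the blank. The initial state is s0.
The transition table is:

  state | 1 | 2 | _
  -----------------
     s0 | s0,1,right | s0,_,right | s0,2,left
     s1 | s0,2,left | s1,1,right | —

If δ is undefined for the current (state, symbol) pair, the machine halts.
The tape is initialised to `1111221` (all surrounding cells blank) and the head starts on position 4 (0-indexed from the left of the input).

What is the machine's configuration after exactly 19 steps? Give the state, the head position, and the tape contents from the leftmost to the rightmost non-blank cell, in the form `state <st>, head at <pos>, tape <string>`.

state=s0 head=4 tape=1111[2]21____   (s0,2)→(s0,_,right)
state=s0 head=5 tape=1111_[2]1____   (s0,2)→(s0,_,right)
state=s0 head=6 tape=1111__[1]____   (s0,1)→(s0,1,right)
state=s0 head=7 tape=1111__1[_]___   (s0,_)→(s0,2,left)
state=s0 head=6 tape=1111__[1]2___   (s0,1)→(s0,1,right)
state=s0 head=7 tape=1111__1[2]___   (s0,2)→(s0,_,right)
state=s0 head=8 tape=1111__1_[_]__   (s0,_)→(s0,2,left)
state=s0 head=7 tape=1111__1[_]2__   (s0,_)→(s0,2,left)
state=s0 head=6 tape=1111__[1]22__   (s0,1)→(s0,1,right)
state=s0 head=7 tape=1111__1[2]2__   (s0,2)→(s0,_,right)
state=s0 head=8 tape=1111__1_[2]__   (s0,2)→(s0,_,right)
state=s0 head=9 tape=1111__1__[_]_   (s0,_)→(s0,2,left)
state=s0 head=8 tape=1111__1_[_]2_   (s0,_)→(s0,2,left)
state=s0 head=7 tape=1111__1[_]22_   (s0,_)→(s0,2,left)
state=s0 head=6 tape=1111__[1]222_   (s0,1)→(s0,1,right)
state=s0 head=7 tape=1111__1[2]22_   (s0,2)→(s0,_,right)
state=s0 head=8 tape=1111__1_[2]2_   (s0,2)→(s0,_,right)
state=s0 head=9 tape=1111__1__[2]_   (s0,2)→(s0,_,right)
state=s0 head=10 tape=1111__1___[_]   (s0,_)→(s0,2,left)
state=s0 head=9 tape=1111__1__[_]2
After 19 steps: state s0, head at 9, tape 1111__1___2.

state s0, head at 9, tape 1111__1___2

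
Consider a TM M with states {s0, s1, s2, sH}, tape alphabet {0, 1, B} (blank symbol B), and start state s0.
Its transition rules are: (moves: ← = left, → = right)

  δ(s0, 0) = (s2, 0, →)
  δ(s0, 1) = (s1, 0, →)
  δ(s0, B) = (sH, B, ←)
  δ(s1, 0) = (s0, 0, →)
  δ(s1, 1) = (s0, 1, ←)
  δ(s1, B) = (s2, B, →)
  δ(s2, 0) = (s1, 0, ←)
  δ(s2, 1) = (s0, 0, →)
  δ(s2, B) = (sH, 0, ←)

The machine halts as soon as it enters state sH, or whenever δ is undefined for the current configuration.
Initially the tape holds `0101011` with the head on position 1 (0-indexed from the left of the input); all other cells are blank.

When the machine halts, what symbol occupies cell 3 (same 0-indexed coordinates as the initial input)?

0

s0 | 0[1]01011B   read 1 → write 0, move →, go to s1
s1 | 00[0]1011B   read 0 → write 0, move →, go to s0
s0 | 000[1]011B   read 1 → write 0, move →, go to s1
s1 | 0000[0]11B   read 0 → write 0, move →, go to s0
s0 | 00000[1]1B   read 1 → write 0, move →, go to s1
s1 | 000000[1]B   read 1 → write 1, move ←, go to s0
s0 | 00000[0]1B   read 0 → write 0, move →, go to s2
s2 | 000000[1]B   read 1 → write 0, move →, go to s0
s0 | 0000000[B]   read B → write B, move ←, go to sH
sH | 000000[0]B
Cell 3 holds 0 when M halts.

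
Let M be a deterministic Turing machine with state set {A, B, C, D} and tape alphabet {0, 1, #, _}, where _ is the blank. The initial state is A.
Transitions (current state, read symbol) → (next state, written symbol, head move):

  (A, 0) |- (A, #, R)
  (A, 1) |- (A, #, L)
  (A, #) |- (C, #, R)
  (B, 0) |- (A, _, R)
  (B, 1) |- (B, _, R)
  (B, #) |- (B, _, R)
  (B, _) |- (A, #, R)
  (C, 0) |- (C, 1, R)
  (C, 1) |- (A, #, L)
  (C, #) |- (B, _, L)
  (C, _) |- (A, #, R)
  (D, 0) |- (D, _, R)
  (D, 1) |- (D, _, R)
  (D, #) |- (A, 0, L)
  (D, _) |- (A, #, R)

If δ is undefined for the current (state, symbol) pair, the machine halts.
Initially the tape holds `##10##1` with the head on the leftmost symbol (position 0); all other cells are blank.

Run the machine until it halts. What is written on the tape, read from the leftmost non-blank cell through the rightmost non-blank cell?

state=A head=0 tape=[#]#10##1_   (A,#)→(C,#,R)
state=C head=1 tape=#[#]10##1_   (C,#)→(B,_,L)
state=B head=0 tape=[#]_10##1_   (B,#)→(B,_,R)
state=B head=1 tape=_[_]10##1_   (B,_)→(A,#,R)
state=A head=2 tape=_#[1]0##1_   (A,1)→(A,#,L)
state=A head=1 tape=_[#]#0##1_   (A,#)→(C,#,R)
state=C head=2 tape=_#[#]0##1_   (C,#)→(B,_,L)
state=B head=1 tape=_[#]_0##1_   (B,#)→(B,_,R)
state=B head=2 tape=__[_]0##1_   (B,_)→(A,#,R)
state=A head=3 tape=__#[0]##1_   (A,0)→(A,#,R)
state=A head=4 tape=__##[#]#1_   (A,#)→(C,#,R)
state=C head=5 tape=__###[#]1_   (C,#)→(B,_,L)
state=B head=4 tape=__##[#]_1_   (B,#)→(B,_,R)
state=B head=5 tape=__##_[_]1_   (B,_)→(A,#,R)
state=A head=6 tape=__##_#[1]_   (A,1)→(A,#,L)
state=A head=5 tape=__##_[#]#_   (A,#)→(C,#,R)
state=C head=6 tape=__##_#[#]_   (C,#)→(B,_,L)
state=B head=5 tape=__##_[#]__   (B,#)→(B,_,R)
state=B head=6 tape=__##__[_]_   (B,_)→(A,#,R)
state=A head=7 tape=__##__#[_]
The non-blank tape span at halt is ##__#.

##__#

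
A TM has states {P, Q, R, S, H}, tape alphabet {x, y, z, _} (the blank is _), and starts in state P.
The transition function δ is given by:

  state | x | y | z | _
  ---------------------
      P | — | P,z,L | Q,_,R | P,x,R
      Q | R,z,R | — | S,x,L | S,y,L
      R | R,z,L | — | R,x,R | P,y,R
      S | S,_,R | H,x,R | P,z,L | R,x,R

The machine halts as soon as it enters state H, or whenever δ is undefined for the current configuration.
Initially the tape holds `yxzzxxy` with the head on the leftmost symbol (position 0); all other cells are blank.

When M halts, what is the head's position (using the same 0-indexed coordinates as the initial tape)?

0

state=P head=0 tape=_[y]xzzxxy   (P,y)→(P,z,L)
state=P head=-1 tape=[_]zxzzxxy   (P,_)→(P,x,R)
state=P head=0 tape=x[z]xzzxxy   (P,z)→(Q,_,R)
state=Q head=1 tape=x_[x]zzxxy   (Q,x)→(R,z,R)
state=R head=2 tape=x_z[z]zxxy   (R,z)→(R,x,R)
state=R head=3 tape=x_zx[z]xxy   (R,z)→(R,x,R)
state=R head=4 tape=x_zxx[x]xy   (R,x)→(R,z,L)
state=R head=3 tape=x_zx[x]zxy   (R,x)→(R,z,L)
state=R head=2 tape=x_z[x]zzxy   (R,x)→(R,z,L)
state=R head=1 tape=x_[z]zzzxy   (R,z)→(R,x,R)
state=R head=2 tape=x_x[z]zzxy   (R,z)→(R,x,R)
state=R head=3 tape=x_xx[z]zxy   (R,z)→(R,x,R)
state=R head=4 tape=x_xxx[z]xy   (R,z)→(R,x,R)
state=R head=5 tape=x_xxxx[x]y   (R,x)→(R,z,L)
state=R head=4 tape=x_xxx[x]zy   (R,x)→(R,z,L)
state=R head=3 tape=x_xx[x]zzy   (R,x)→(R,z,L)
state=R head=2 tape=x_x[x]zzzy   (R,x)→(R,z,L)
state=R head=1 tape=x_[x]zzzzy   (R,x)→(R,z,L)
state=R head=0 tape=x[_]zzzzzy   (R,_)→(P,y,R)
state=P head=1 tape=xy[z]zzzzy   (P,z)→(Q,_,R)
state=Q head=2 tape=xy_[z]zzzy   (Q,z)→(S,x,L)
state=S head=1 tape=xy[_]xzzzy   (S,_)→(R,x,R)
state=R head=2 tape=xyx[x]zzzy   (R,x)→(R,z,L)
state=R head=1 tape=xy[x]zzzzy   (R,x)→(R,z,L)
state=R head=0 tape=x[y]zzzzzy
At halt the head is at cell 0.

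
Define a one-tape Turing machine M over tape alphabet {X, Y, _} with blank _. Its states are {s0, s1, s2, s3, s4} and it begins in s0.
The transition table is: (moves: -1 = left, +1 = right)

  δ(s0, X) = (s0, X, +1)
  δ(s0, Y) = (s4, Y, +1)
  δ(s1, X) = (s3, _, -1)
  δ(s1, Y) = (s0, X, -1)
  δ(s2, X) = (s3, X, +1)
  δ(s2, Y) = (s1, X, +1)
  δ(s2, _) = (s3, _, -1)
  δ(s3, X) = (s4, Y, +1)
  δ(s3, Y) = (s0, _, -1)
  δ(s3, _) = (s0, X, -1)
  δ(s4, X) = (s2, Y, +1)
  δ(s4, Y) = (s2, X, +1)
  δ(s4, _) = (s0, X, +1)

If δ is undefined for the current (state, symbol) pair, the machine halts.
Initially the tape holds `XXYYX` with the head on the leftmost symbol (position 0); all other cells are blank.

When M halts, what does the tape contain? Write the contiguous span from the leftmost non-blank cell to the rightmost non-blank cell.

s0 | [X]XYYX__   read X → write X, move +1, go to s0
s0 | X[X]YYX__   read X → write X, move +1, go to s0
s0 | XX[Y]YX__   read Y → write Y, move +1, go to s4
s4 | XXY[Y]X__   read Y → write X, move +1, go to s2
s2 | XXYX[X]__   read X → write X, move +1, go to s3
s3 | XXYXX[_]_   read _ → write X, move -1, go to s0
s0 | XXYX[X]X_   read X → write X, move +1, go to s0
s0 | XXYXX[X]_   read X → write X, move +1, go to s0
s0 | XXYXXX[_]
The non-blank tape span at halt is XXYXXX.

XXYXXX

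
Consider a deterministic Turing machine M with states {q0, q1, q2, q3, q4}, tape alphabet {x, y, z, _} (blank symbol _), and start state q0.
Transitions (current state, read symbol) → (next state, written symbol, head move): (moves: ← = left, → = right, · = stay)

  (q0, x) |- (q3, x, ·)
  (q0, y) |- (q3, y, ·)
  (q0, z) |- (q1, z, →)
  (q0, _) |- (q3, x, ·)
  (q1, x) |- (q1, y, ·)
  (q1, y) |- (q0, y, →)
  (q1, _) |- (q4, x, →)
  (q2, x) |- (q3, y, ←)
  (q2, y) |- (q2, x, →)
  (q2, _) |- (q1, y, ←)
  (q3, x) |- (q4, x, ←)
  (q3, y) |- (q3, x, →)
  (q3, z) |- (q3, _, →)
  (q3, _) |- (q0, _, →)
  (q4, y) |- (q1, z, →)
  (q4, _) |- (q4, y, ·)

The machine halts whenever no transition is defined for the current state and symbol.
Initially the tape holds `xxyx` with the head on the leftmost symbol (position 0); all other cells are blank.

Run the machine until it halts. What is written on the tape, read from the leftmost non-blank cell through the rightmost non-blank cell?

q0 | _[x]xyx   read x → write x, move ·, go to q3
q3 | _[x]xyx   read x → write x, move ←, go to q4
q4 | [_]xxyx   read _ → write y, move ·, go to q4
q4 | [y]xxyx   read y → write z, move →, go to q1
q1 | z[x]xyx   read x → write y, move ·, go to q1
q1 | z[y]xyx   read y → write y, move →, go to q0
q0 | zy[x]yx   read x → write x, move ·, go to q3
q3 | zy[x]yx   read x → write x, move ←, go to q4
q4 | z[y]xyx   read y → write z, move →, go to q1
q1 | zz[x]yx   read x → write y, move ·, go to q1
q1 | zz[y]yx   read y → write y, move →, go to q0
q0 | zzy[y]x   read y → write y, move ·, go to q3
q3 | zzy[y]x   read y → write x, move →, go to q3
q3 | zzyx[x]   read x → write x, move ←, go to q4
q4 | zzy[x]x
The non-blank tape span at halt is zzyxx.

zzyxx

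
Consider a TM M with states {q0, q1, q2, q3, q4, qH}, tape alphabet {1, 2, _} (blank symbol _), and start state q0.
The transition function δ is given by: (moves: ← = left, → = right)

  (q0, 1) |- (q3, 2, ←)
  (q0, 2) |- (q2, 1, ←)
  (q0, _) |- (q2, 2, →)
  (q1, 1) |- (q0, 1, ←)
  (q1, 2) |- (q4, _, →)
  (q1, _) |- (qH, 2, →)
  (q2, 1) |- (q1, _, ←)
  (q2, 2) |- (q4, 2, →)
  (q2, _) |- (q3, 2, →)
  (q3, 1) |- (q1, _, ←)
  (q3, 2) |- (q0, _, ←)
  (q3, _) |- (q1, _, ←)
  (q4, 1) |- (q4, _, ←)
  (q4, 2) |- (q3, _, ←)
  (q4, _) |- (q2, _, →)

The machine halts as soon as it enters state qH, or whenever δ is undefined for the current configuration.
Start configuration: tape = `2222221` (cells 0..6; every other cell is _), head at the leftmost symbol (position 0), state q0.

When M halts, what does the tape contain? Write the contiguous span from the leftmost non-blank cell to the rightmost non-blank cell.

2_22

state=q0 head=0 tape=_[2]222221   (q0,2)→(q2,1,←)
state=q2 head=-1 tape=[_]1222221   (q2,_)→(q3,2,→)
state=q3 head=0 tape=2[1]222221   (q3,1)→(q1,_,←)
state=q1 head=-1 tape=[2]_222221   (q1,2)→(q4,_,→)
state=q4 head=0 tape=_[_]222221   (q4,_)→(q2,_,→)
state=q2 head=1 tape=__[2]22221   (q2,2)→(q4,2,→)
state=q4 head=2 tape=__2[2]2221   (q4,2)→(q3,_,←)
state=q3 head=1 tape=__[2]_2221   (q3,2)→(q0,_,←)
state=q0 head=0 tape=_[_]__2221   (q0,_)→(q2,2,→)
state=q2 head=1 tape=_2[_]_2221   (q2,_)→(q3,2,→)
state=q3 head=2 tape=_22[_]2221   (q3,_)→(q1,_,←)
state=q1 head=1 tape=_2[2]_2221   (q1,2)→(q4,_,→)
state=q4 head=2 tape=_2_[_]2221   (q4,_)→(q2,_,→)
state=q2 head=3 tape=_2__[2]221   (q2,2)→(q4,2,→)
state=q4 head=4 tape=_2__2[2]21   (q4,2)→(q3,_,←)
state=q3 head=3 tape=_2__[2]_21   (q3,2)→(q0,_,←)
state=q0 head=2 tape=_2_[_]__21   (q0,_)→(q2,2,→)
state=q2 head=3 tape=_2_2[_]_21   (q2,_)→(q3,2,→)
state=q3 head=4 tape=_2_22[_]21   (q3,_)→(q1,_,←)
state=q1 head=3 tape=_2_2[2]_21   (q1,2)→(q4,_,→)
state=q4 head=4 tape=_2_2_[_]21   (q4,_)→(q2,_,→)
state=q2 head=5 tape=_2_2__[2]1   (q2,2)→(q4,2,→)
state=q4 head=6 tape=_2_2__2[1]   (q4,1)→(q4,_,←)
state=q4 head=5 tape=_2_2__[2]_   (q4,2)→(q3,_,←)
state=q3 head=4 tape=_2_2_[_]__   (q3,_)→(q1,_,←)
state=q1 head=3 tape=_2_2[_]___   (q1,_)→(qH,2,→)
state=qH head=4 tape=_2_22[_]__
The non-blank tape span at halt is 2_22.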